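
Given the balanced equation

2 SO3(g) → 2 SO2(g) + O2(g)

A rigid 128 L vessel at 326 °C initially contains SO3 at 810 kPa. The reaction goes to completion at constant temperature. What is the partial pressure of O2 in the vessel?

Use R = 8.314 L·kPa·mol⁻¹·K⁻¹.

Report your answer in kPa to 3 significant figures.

n(SO3)₀ = PV/RT = (810 × 128) / (8.314 × 599.15) = 20.81 mol
n(O2) = (1/2) × 20.81 = 10.40 mol
P(O2) = nRT/V = 10.40 × 8.314 × 599.15 / 128 = 404.7 kPa

405 kPa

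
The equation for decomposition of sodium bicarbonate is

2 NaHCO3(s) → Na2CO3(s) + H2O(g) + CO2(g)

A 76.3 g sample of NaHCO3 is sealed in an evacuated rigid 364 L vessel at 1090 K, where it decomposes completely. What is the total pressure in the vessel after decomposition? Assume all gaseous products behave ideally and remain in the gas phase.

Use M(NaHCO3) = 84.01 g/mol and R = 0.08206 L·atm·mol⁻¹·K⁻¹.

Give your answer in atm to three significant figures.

0.223 atm

n(NaHCO3) = 76.3 / 84.01 = 0.9082 mol
n(gas produced) = (2/2) × 0.9082 = 0.9082 mol
P = nRT/V = 0.9082 × 0.08206 × 1090 / 364 = 0.2232 atm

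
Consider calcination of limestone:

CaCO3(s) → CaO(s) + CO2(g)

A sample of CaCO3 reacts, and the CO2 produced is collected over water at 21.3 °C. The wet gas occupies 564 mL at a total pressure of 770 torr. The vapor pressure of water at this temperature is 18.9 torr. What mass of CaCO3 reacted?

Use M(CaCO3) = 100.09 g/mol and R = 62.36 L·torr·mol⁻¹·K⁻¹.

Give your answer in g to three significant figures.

2.31 g

P(CO2) = 770 − 18.9 = 751.1 torr
n(CO2) = PV/RT = (751.1 × 0.5640) / (62.36 × 294.45) = 0.02307 mol
n(CaCO3) = (1/1) × 0.02307 = 0.02307 mol
m(CaCO3) = 0.02307 × 100.09 = 2.309 g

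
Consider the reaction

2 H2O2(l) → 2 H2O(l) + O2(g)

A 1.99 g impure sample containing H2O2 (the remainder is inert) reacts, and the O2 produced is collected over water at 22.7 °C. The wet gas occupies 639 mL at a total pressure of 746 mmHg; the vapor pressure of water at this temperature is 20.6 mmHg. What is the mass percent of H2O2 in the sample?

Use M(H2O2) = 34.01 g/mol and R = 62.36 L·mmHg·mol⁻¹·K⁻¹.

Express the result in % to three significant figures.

85.9 %

P(O2) = 746 − 20.6 = 725.4 mmHg
n(O2) = PV/RT = (725.4 × 0.6390) / (62.36 × 295.85) = 0.02512 mol
n(H2O2) = (2/1) × 0.02512 = 0.05024 mol
m(H2O2) = 0.05024 × 34.01 = 1.709 g
%H2O2 = 1.709 / 1.99 × 100 = 85.88%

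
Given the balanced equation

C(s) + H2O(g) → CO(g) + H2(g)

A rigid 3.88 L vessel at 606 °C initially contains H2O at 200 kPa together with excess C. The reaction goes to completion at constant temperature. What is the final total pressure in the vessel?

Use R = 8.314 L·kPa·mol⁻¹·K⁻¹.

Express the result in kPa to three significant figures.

Rigid vessel, constant T ⇒ P scales with total gas moles (1 → 2).
P_final = (2/1) × 200 = 400.0 kPa

400 kPa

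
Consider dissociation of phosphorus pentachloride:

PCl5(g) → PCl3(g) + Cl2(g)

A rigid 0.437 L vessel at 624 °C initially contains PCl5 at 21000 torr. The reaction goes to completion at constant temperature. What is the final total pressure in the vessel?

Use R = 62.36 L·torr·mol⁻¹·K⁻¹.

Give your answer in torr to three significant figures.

42000 torr

Rigid vessel, constant T ⇒ P scales with total gas moles (1 → 2).
P_final = (2/1) × 21000 = 42000 torr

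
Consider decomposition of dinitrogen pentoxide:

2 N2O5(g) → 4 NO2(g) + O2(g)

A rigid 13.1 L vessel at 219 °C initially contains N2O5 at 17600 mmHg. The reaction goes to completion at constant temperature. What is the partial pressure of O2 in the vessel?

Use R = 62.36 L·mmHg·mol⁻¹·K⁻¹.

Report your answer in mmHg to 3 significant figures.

8800 mmHg

n(N2O5)₀ = PV/RT = (17600 × 13.1) / (62.36 × 492.15) = 7.512 mol
n(O2) = (1/2) × 7.512 = 3.756 mol
P(O2) = nRT/V = 3.756 × 62.36 × 492.15 / 13.1 = 8799 mmHg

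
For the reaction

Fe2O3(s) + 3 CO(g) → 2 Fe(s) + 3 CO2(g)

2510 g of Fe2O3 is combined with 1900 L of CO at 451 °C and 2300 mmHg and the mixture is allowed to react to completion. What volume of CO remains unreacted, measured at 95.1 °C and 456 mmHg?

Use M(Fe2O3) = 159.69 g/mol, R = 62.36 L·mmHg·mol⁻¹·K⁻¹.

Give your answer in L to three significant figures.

2500 L

n(Fe2O3) = 2510 / 159.69 = 15.72 mol
n(CO) = PV/RT = (2300 × 1900) / (62.36 × 724.15) = 96.77 mol
For 15.72 mol Fe2O3, stoichiometry requires (3/1) × 15.72 = 47.16 mol CO; 96.77 mol is available, so Fe2O3 is limiting.
n(CO) consumed = (3/1) × 15.72 = 47.16 mol; remaining = 96.77 − 47.16 = 49.61 mol
V(CO) = nRT/P = 49.61 × 62.36 × 368.25 / 456 = 2498 L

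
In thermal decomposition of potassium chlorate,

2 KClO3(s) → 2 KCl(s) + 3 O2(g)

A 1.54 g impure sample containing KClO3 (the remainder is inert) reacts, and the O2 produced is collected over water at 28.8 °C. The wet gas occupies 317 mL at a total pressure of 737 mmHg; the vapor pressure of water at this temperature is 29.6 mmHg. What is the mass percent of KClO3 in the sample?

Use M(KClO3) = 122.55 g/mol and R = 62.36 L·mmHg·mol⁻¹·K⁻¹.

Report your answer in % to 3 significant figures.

63.2 %

P(O2) = 737 − 29.6 = 707.4 mmHg
n(O2) = PV/RT = (707.4 × 0.3170) / (62.36 × 301.95) = 0.01191 mol
n(KClO3) = (2/3) × 0.01191 = 0.007940 mol
m(KClO3) = 0.007940 × 122.55 = 0.9730 g
%KClO3 = 0.9730 / 1.54 × 100 = 63.18%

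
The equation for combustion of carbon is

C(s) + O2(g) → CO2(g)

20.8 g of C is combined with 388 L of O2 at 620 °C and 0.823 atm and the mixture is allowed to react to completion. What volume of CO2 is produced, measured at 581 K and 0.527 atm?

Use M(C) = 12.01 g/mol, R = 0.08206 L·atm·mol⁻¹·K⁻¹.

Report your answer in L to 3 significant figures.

n(C) = 20.8 / 12.01 = 1.732 mol
n(O2) = PV/RT = (0.823 × 388) / (0.08206 × 893.15) = 4.357 mol
For 1.732 mol C, stoichiometry requires (1/1) × 1.732 = 1.732 mol O2; 4.357 mol is available, so C is limiting.
n(CO2) = (1/1) × 1.732 = 1.732 mol
V(CO2) = nRT/P = 1.732 × 0.08206 × 581 / 0.527 = 156.7 L

157 L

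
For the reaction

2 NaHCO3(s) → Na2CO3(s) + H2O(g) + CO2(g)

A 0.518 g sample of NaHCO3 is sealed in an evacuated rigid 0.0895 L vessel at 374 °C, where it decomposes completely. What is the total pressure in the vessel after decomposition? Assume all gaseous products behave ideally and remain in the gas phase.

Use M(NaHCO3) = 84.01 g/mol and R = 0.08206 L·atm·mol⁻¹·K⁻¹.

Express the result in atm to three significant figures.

n(NaHCO3) = 0.518 / 84.01 = 0.006166 mol
n(gas produced) = (2/2) × 0.006166 = 0.006166 mol
P = nRT/V = 0.006166 × 0.08206 × 647.15 / 0.0895 = 3.659 atm

3.66 atm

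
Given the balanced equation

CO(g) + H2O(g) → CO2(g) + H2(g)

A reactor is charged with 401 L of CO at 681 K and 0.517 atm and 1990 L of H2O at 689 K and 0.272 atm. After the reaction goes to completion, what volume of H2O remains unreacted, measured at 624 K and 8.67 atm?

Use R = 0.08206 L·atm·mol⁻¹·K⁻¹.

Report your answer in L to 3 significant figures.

n(CO) = PV/RT = (0.517 × 401) / (0.08206 × 681) = 3.710 mol
n(H2O) = PV/RT = (0.272 × 1990) / (0.08206 × 689) = 9.574 mol
For 3.710 mol CO, stoichiometry requires (1/1) × 3.710 = 3.710 mol H2O; 9.574 mol is available, so CO is limiting.
n(H2O) consumed = (1/1) × 3.710 = 3.710 mol; remaining = 9.574 − 3.710 = 5.864 mol
V(H2O) = nRT/P = 5.864 × 0.08206 × 624 / 8.67 = 34.63 L

34.6 L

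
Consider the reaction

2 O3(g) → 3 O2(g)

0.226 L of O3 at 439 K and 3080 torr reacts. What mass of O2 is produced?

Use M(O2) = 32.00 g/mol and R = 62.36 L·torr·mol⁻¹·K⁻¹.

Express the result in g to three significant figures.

1.22 g

n(O3) = PV/RT = (3080 × 0.226) / (62.36 × 439) = 0.02543 mol
n(O2) = (3/2) × 0.02543 = 0.03814 mol
m(O2) = 0.03814 × 32.00 = 1.220 g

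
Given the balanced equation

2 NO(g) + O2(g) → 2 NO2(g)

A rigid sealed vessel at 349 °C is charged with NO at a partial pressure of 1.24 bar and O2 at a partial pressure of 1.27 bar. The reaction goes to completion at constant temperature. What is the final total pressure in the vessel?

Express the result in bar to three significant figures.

1.89 bar

Because the vessel is rigid and T is held at 349 °C, work the stoichiometry in partial pressures (P_i = n_iRT/V).
P(O2) required for 1.24 bar of NO = (1/2) × 1.24 = 0.6200 bar; available 1.27 bar, so NO is limiting.
P(O2) remaining = 1.27 − (1/2) × 1.24 = 0.6500 bar
P(gaseous products) = (2)/2 × 1.24 = 1.240 bar
P_total at 349 °C = 0.6500 + 1.240 = 1.890 bar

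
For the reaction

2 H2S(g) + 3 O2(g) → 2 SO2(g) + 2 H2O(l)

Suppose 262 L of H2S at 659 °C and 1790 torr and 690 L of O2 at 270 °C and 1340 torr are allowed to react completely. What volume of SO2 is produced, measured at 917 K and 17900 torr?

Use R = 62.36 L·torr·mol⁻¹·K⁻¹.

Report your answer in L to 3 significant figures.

n(H2S) = PV/RT = (1790 × 262) / (62.36 × 932.15) = 8.068 mol
n(O2) = PV/RT = (1340 × 690) / (62.36 × 543.15) = 27.30 mol
For 8.068 mol H2S, stoichiometry requires (3/2) × 8.068 = 12.10 mol O2; 27.30 mol is available, so H2S is limiting.
n(SO2) = (2/2) × 8.068 = 8.068 mol
V(SO2) = nRT/P = 8.068 × 62.36 × 917 / 17900 = 25.77 L

25.8 L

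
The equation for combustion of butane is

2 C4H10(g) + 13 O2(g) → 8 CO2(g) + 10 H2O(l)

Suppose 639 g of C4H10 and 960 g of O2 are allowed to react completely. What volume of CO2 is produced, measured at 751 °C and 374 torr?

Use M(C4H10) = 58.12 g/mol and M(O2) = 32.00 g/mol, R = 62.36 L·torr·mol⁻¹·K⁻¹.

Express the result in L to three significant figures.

n(C4H10) = 639 / 58.12 = 10.99 mol
n(O2) = 960 / 32.00 = 30.00 mol
For 10.99 mol C4H10, stoichiometry requires (13/2) × 10.99 = 71.44 mol O2; 30.00 mol is available, so O2 is limiting.
n(CO2) = (8/13) × 30.00 = 18.46 mol
V(CO2) = nRT/P = 18.46 × 62.36 × 1024.15 / 374 = 3152 L

3150 L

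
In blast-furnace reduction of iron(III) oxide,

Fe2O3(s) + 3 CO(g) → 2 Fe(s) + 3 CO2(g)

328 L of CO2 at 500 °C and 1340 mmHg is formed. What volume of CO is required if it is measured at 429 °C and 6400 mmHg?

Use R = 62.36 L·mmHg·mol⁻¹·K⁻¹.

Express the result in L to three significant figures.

n(CO2) = PV/RT = (1340 × 328) / (62.36 × 773.15) = 9.116 mol
n(CO) = (3/3) × 9.116 = 9.116 mol
V = nRT/P = 9.116 × 62.36 × 702.15 / 6400 = 62.37 L

62.4 L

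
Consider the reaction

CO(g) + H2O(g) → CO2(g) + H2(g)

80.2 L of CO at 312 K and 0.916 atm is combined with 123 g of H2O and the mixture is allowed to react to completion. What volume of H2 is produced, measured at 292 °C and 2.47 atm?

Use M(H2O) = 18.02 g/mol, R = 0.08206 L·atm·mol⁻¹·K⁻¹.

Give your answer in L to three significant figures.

n(CO) = PV/RT = (0.916 × 80.2) / (0.08206 × 312) = 2.869 mol
n(H2O) = 123 / 18.02 = 6.826 mol
For 2.869 mol CO, stoichiometry requires (1/1) × 2.869 = 2.869 mol H2O; 6.826 mol is available, so CO is limiting.
n(H2) = (1/1) × 2.869 = 2.869 mol
V(H2) = nRT/P = 2.869 × 0.08206 × 565.15 / 2.47 = 53.87 L

53.9 L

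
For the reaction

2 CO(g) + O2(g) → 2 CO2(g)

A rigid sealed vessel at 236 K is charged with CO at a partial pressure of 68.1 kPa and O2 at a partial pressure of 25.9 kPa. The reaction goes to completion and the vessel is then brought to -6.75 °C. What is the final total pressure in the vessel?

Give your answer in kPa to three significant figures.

76.9 kPa

With V and T fixed, P_i ∝ n_i, so the mole ratios apply directly to partial pressures at 236 K.
P(O2) required for 68.1 kPa of CO = (1/2) × 68.1 = 34.05 kPa; available 25.9 kPa, so O2 is limiting.
P(CO) remaining = 68.1 − (2/1) × 25.9 = 16.30 kPa
P(gaseous products) = (2)/1 × 25.9 = 51.80 kPa
P_total at 236 K = 16.30 + 51.80 = 68.10 kPa
Scaling to -6.75 °C: P = 68.10 × 266.4/236 = 76.87 kPa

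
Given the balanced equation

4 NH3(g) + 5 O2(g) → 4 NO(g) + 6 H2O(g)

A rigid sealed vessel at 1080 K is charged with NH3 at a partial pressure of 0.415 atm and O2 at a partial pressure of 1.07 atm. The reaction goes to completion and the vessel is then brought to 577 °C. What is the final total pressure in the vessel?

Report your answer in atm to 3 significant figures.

1.25 atm

With V and T fixed, P_i ∝ n_i, so the mole ratios apply directly to partial pressures at 1080 K.
P(O2) required for 0.415 atm of NH3 = (5/4) × 0.415 = 0.5187 atm; available 1.07 atm, so NH3 is limiting.
P(O2) remaining = 1.07 − (5/4) × 0.415 = 0.5513 atm
P(gaseous products) = (4+6)/4 × 0.415 = 1.037 atm
P_total at 1080 K = 0.5513 + 1.037 = 1.588 atm
Scaling to 577 °C: P = 1.588 × 850.15/1080 = 1.250 atm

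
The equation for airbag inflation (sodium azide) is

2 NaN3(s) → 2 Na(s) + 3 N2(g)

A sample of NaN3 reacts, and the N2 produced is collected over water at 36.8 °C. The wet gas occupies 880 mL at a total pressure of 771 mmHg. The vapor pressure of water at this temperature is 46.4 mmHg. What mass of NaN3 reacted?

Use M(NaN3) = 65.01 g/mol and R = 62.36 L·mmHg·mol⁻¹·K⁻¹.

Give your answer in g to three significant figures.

P(N2) = 771 − 46.4 = 724.6 mmHg
n(N2) = PV/RT = (724.6 × 0.8800) / (62.36 × 309.95) = 0.03299 mol
n(NaN3) = (2/3) × 0.03299 = 0.02199 mol
m(NaN3) = 0.02199 × 65.01 = 1.430 g

1.43 g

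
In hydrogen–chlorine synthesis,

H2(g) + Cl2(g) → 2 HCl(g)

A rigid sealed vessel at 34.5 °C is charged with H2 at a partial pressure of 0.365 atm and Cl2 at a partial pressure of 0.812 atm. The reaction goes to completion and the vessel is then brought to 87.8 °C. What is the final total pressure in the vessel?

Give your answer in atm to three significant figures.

1.38 atm

With V and T fixed, P_i ∝ n_i, so the mole ratios apply directly to partial pressures at 34.5 °C.
P(Cl2) required for 0.365 atm of H2 = (1/1) × 0.365 = 0.3650 atm; available 0.812 atm, so H2 is limiting.
P(Cl2) remaining = 0.812 − (1/1) × 0.365 = 0.4470 atm
P(gaseous products) = (2)/1 × 0.365 = 0.7300 atm
P_total at 34.5 °C = 0.4470 + 0.7300 = 1.177 atm
Scaling to 87.8 °C: P = 1.177 × 360.95/307.65 = 1.381 atm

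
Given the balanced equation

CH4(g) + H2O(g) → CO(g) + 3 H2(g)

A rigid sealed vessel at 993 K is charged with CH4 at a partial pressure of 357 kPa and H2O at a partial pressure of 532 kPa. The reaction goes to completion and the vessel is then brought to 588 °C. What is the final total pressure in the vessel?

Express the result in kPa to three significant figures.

Because the vessel is rigid and T is held at 993 K, work the stoichiometry in partial pressures (P_i = n_iRT/V).
P(H2O) required for 357 kPa of CH4 = (1/1) × 357 = 357.0 kPa; available 532 kPa, so CH4 is limiting.
P(H2O) remaining = 532 − (1/1) × 357 = 175.0 kPa
P(gaseous products) = (1+3)/1 × 357 = 1428 kPa
P_total at 993 K = 175.0 + 1428 = 1603 kPa
Scaling to 588 °C: P = 1603 × 861.15/993 = 1390 kPa

1390 kPa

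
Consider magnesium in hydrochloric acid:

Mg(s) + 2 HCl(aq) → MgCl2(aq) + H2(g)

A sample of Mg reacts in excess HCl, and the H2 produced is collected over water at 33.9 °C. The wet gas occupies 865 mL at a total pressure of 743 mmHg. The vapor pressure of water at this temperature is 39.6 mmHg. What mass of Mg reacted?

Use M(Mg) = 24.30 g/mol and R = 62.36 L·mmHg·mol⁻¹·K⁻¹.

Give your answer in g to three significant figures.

0.772 g

P(H2) = 743 − 39.6 = 703.4 mmHg
n(H2) = PV/RT = (703.4 × 0.8650) / (62.36 × 307.05) = 0.03178 mol
n(Mg) = (1/1) × 0.03178 = 0.03178 mol
m(Mg) = 0.03178 × 24.30 = 0.7723 g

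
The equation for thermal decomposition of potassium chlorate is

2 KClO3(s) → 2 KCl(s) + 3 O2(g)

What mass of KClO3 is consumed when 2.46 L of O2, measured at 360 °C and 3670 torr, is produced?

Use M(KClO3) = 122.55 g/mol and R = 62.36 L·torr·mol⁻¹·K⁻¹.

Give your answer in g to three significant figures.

n(O2) = PV/RT = (3670 × 2.46) / (62.36 × 633.15) = 0.2287 mol
n(KClO3) = (2/3) × 0.2287 = 0.1525 mol
m(KClO3) = 0.1525 × 122.55 = 18.69 g

18.7 g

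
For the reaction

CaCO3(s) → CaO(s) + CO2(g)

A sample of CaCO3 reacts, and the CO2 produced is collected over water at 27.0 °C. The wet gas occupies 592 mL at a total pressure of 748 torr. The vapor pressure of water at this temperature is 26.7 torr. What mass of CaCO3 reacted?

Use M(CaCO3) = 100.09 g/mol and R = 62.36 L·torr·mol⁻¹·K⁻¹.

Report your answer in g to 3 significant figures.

P(CO2) = 748 − 26.7 = 721.3 torr
n(CO2) = PV/RT = (721.3 × 0.5920) / (62.36 × 300.15) = 0.02281 mol
n(CaCO3) = (1/1) × 0.02281 = 0.02281 mol
m(CaCO3) = 0.02281 × 100.09 = 2.283 g

2.28 g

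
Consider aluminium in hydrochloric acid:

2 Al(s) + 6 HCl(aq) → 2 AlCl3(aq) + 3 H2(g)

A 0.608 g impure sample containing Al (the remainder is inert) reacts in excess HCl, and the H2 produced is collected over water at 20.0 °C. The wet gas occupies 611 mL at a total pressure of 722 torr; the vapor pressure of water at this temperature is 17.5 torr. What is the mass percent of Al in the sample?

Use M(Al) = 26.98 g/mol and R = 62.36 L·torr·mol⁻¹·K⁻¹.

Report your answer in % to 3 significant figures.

69.7 %

P(H2) = 722 − 17.5 = 704.5 torr
n(H2) = PV/RT = (704.5 × 0.6110) / (62.36 × 293.15) = 0.02355 mol
n(Al) = (2/3) × 0.02355 = 0.01570 mol
m(Al) = 0.01570 × 26.98 = 0.4236 g
%Al = 0.4236 / 0.608 × 100 = 69.67%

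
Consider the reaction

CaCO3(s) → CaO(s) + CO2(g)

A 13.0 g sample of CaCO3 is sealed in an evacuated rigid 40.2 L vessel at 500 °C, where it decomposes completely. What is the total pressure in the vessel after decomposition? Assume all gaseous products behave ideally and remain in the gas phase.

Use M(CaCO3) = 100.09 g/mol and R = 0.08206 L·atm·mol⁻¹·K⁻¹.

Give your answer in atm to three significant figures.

n(CaCO3) = 13.0 / 100.09 = 0.1299 mol
n(gas produced) = (1/1) × 0.1299 = 0.1299 mol
P = nRT/V = 0.1299 × 0.08206 × 773.15 / 40.2 = 0.2050 atm

0.205 atm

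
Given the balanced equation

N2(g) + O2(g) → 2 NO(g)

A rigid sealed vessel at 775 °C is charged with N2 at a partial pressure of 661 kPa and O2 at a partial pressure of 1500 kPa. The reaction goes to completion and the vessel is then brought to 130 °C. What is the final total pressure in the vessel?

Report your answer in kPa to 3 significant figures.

831 kPa

At constant V, partial pressures at 775 °C are proportional to moles, so apply stoichiometry directly to pressures.
P(O2) required for 661 kPa of N2 = (1/1) × 661 = 661.0 kPa; available 1500 kPa, so N2 is limiting.
P(O2) remaining = 1500 − (1/1) × 661 = 839.0 kPa
P(gaseous products) = (2)/1 × 661 = 1322 kPa
P_total at 775 °C = 839.0 + 1322 = 2161 kPa
Scaling to 130 °C: P = 2161 × 403.15/1048.15 = 831.2 kPa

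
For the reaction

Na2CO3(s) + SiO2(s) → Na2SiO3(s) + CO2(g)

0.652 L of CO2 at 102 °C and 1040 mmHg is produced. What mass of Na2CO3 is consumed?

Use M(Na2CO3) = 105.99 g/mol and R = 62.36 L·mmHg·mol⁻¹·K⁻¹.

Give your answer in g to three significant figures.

n(CO2) = PV/RT = (1040 × 0.652) / (62.36 × 375.15) = 0.02898 mol
n(Na2CO3) = (1/1) × 0.02898 = 0.02898 mol
m(Na2CO3) = 0.02898 × 105.99 = 3.072 g

3.07 g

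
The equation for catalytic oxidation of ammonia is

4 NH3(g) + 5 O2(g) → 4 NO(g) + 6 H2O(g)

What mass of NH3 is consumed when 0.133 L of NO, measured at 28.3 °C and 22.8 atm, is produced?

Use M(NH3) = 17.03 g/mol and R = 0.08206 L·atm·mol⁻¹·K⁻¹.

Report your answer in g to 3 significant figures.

n(NO) = PV/RT = (22.8 × 0.133) / (0.08206 × 301.45) = 0.1226 mol
n(NH3) = (4/4) × 0.1226 = 0.1226 mol
m(NH3) = 0.1226 × 17.03 = 2.088 g

2.09 g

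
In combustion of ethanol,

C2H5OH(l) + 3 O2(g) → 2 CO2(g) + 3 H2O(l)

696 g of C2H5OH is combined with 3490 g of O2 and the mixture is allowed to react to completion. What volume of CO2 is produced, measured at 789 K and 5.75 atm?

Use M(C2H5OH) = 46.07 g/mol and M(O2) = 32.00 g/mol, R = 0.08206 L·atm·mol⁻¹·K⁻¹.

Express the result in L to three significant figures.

340 L

n(C2H5OH) = 696 / 46.07 = 15.11 mol
n(O2) = 3490 / 32.00 = 109.1 mol
For 15.11 mol C2H5OH, stoichiometry requires (3/1) × 15.11 = 45.33 mol O2; 109.1 mol is available, so C2H5OH is limiting.
n(CO2) = (2/1) × 15.11 = 30.22 mol
V(CO2) = nRT/P = 30.22 × 0.08206 × 789 / 5.75 = 340.3 L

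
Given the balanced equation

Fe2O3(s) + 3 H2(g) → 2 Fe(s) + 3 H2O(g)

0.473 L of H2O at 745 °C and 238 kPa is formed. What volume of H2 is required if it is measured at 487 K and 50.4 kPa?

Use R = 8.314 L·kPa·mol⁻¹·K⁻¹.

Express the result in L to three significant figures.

n(H2O) = PV/RT = (238 × 0.473) / (8.314 × 1018.15) = 0.01330 mol
n(H2) = (3/3) × 0.01330 = 0.01330 mol
V = nRT/P = 0.01330 × 8.314 × 487 / 50.4 = 1.068 L

1.07 L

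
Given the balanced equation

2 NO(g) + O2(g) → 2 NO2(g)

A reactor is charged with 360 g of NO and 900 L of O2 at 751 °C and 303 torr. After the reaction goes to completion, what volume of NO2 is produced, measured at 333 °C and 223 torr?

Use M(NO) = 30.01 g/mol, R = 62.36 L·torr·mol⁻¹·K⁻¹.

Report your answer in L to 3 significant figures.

1450 L

n(NO) = 360 / 30.01 = 12.00 mol
n(O2) = PV/RT = (303 × 900) / (62.36 × 1024.15) = 4.270 mol
For 12.00 mol NO, stoichiometry requires (1/2) × 12.00 = 6.000 mol O2; 4.270 mol is available, so O2 is limiting.
n(NO2) = (2/1) × 4.270 = 8.540 mol
V(NO2) = nRT/P = 8.540 × 62.36 × 606.15 / 223 = 1448 L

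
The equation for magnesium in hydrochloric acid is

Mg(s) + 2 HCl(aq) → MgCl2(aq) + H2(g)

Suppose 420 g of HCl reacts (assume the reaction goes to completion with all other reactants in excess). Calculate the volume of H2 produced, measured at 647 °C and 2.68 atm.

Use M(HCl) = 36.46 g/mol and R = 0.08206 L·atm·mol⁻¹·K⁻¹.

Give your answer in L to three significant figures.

n(HCl) = 420.0 / 36.46 = 11.52 mol
n(H2) = (1/2) × 11.52 = 5.760 mol
V = nRT/P = 5.760 × 0.08206 × 920.15 / 2.68 = 162.3 L

162 L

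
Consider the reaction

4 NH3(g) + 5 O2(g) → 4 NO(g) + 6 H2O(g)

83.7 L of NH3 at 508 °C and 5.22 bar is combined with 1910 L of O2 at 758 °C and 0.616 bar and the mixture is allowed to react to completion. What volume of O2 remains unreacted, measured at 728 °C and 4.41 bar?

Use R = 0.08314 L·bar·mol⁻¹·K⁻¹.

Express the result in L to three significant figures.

n(NH3) = PV/RT = (5.22 × 83.7) / (0.08314 × 781.15) = 6.727 mol
n(O2) = PV/RT = (0.616 × 1910) / (0.08314 × 1031.15) = 13.72 mol
For 6.727 mol NH3, stoichiometry requires (5/4) × 6.727 = 8.409 mol O2; 13.72 mol is available, so NH3 is limiting.
n(O2) consumed = (5/4) × 6.727 = 8.409 mol; remaining = 13.72 − 8.409 = 5.311 mol
V(O2) = nRT/P = 5.311 × 0.08314 × 1001.15 / 4.41 = 100.2 L

100 L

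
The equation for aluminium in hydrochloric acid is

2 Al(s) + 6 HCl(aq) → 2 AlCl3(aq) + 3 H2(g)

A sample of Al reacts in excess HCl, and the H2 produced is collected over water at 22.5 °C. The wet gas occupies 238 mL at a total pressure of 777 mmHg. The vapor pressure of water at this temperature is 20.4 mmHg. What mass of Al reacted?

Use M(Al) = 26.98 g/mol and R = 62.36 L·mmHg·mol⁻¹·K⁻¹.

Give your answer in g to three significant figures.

P(H2) = 777 − 20.4 = 756.6 mmHg
n(H2) = PV/RT = (756.6 × 0.2380) / (62.36 × 295.65) = 0.009767 mol
n(Al) = (2/3) × 0.009767 = 0.006511 mol
m(Al) = 0.006511 × 26.98 = 0.1757 g

0.176 g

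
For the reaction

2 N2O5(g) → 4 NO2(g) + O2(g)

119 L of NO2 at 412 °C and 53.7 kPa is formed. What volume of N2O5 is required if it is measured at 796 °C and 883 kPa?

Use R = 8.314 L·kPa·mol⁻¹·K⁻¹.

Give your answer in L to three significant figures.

n(NO2) = PV/RT = (53.7 × 119) / (8.314 × 685.15) = 1.122 mol
n(N2O5) = (2/4) × 1.122 = 0.5610 mol
V = nRT/P = 0.5610 × 8.314 × 1069.15 / 883 = 5.647 L

5.65 L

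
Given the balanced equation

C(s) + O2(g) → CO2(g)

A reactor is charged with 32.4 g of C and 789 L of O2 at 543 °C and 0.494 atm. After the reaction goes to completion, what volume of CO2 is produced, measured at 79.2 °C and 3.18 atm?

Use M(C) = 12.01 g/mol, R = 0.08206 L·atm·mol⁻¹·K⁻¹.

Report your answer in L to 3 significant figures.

24.5 L

n(C) = 32.4 / 12.01 = 2.698 mol
n(O2) = PV/RT = (0.494 × 789) / (0.08206 × 816.15) = 5.820 mol
For 2.698 mol C, stoichiometry requires (1/1) × 2.698 = 2.698 mol O2; 5.820 mol is available, so C is limiting.
n(CO2) = (1/1) × 2.698 = 2.698 mol
V(CO2) = nRT/P = 2.698 × 0.08206 × 352.35 / 3.18 = 24.53 L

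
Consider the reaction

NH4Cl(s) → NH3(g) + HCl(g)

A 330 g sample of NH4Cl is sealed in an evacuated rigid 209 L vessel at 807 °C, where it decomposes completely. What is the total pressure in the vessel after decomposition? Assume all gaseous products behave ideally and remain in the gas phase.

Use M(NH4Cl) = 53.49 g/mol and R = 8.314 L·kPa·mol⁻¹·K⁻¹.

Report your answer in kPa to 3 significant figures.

n(NH4Cl) = 330 / 53.49 = 6.169 mol
n(gas produced) = (2/1) × 6.169 = 12.34 mol
P = nRT/V = 12.34 × 8.314 × 1080.15 / 209 = 530.2 kPa

530 kPa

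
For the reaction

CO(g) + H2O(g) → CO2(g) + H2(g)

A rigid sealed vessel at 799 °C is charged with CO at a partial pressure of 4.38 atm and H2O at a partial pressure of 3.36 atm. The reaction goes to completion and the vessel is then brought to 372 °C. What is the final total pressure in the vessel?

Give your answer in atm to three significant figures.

4.66 atm

Because the vessel is rigid and T is held at 799 °C, work the stoichiometry in partial pressures (P_i = n_iRT/V).
P(H2O) required for 4.38 atm of CO = (1/1) × 4.38 = 4.380 atm; available 3.36 atm, so H2O is limiting.
P(CO) remaining = 4.38 − (1/1) × 3.36 = 1.020 atm
P(gaseous products) = (1+1)/1 × 3.36 = 6.720 atm
P_total at 799 °C = 1.020 + 6.720 = 7.740 atm
Scaling to 372 °C: P = 7.740 × 645.15/1072.15 = 4.657 atm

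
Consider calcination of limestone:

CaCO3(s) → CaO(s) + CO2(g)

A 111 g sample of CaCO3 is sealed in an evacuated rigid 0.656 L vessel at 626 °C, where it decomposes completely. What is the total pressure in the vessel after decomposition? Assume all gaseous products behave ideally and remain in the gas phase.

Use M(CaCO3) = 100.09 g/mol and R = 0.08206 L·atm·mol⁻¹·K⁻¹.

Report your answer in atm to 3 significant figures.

125 atm

n(CaCO3) = 111 / 100.09 = 1.109 mol
n(gas produced) = (1/1) × 1.109 = 1.109 mol
P = nRT/V = 1.109 × 0.08206 × 899.15 / 0.656 = 124.7 atm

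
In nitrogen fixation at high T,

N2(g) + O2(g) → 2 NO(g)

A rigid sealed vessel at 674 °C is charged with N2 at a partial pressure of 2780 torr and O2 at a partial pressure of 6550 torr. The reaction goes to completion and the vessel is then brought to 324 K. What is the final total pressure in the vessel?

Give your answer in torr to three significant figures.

At constant V, partial pressures at 674 °C are proportional to moles, so apply stoichiometry directly to pressures.
P(O2) required for 2780 torr of N2 = (1/1) × 2780 = 2780 torr; available 6550 torr, so N2 is limiting.
P(O2) remaining = 6550 − (1/1) × 2780 = 3770 torr
P(gaseous products) = (2)/1 × 2780 = 5560 torr
P_total at 674 °C = 3770 + 5560 = 9330 torr
Scaling to 324 K: P = 9330 × 324/947.15 = 3192 torr

3190 torr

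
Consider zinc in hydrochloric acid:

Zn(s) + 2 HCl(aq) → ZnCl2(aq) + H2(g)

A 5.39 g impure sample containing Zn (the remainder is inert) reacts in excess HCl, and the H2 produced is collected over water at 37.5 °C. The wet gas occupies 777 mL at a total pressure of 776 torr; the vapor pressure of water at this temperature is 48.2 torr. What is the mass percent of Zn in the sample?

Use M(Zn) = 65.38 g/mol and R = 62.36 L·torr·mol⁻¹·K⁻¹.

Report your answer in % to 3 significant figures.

35.4 %

P(H2) = 776 − 48.2 = 727.8 torr
n(H2) = PV/RT = (727.8 × 0.7770) / (62.36 × 310.65) = 0.02919 mol
n(Zn) = (1/1) × 0.02919 = 0.02919 mol
m(Zn) = 0.02919 × 65.38 = 1.908 g
%Zn = 1.908 / 5.39 × 100 = 35.40%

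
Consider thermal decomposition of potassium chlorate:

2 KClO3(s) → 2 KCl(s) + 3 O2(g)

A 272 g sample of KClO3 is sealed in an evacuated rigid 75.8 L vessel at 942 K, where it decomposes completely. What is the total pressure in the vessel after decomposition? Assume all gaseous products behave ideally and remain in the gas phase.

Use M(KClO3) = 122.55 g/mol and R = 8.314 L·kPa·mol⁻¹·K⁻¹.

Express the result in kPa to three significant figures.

n(KClO3) = 272 / 122.55 = 2.220 mol
n(gas produced) = (3/2) × 2.220 = 3.330 mol
P = nRT/V = 3.330 × 8.314 × 942 / 75.8 = 344.1 kPa

344 kPa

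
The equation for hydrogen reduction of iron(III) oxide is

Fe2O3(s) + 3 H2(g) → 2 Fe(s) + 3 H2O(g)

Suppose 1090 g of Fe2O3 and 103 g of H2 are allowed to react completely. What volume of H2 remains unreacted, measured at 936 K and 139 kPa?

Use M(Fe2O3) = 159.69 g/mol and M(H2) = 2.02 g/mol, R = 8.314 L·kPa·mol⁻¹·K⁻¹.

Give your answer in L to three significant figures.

1710 L

n(Fe2O3) = 1090 / 159.69 = 6.826 mol
n(H2) = 103 / 2.02 = 50.99 mol
For 6.826 mol Fe2O3, stoichiometry requires (3/1) × 6.826 = 20.48 mol H2; 50.99 mol is available, so Fe2O3 is limiting.
n(H2) consumed = (3/1) × 6.826 = 20.48 mol; remaining = 50.99 − 20.48 = 30.51 mol
V(H2) = nRT/P = 30.51 × 8.314 × 936 / 139 = 1708 L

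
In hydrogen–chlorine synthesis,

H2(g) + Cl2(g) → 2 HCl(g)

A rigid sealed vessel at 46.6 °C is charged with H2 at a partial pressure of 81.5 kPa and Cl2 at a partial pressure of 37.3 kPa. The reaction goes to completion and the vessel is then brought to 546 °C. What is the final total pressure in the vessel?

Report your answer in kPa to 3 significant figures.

304 kPa

Because the vessel is rigid and T is held at 46.6 °C, work the stoichiometry in partial pressures (P_i = n_iRT/V).
P(Cl2) required for 81.5 kPa of H2 = (1/1) × 81.5 = 81.50 kPa; available 37.3 kPa, so Cl2 is limiting.
P(H2) remaining = 81.5 − (1/1) × 37.3 = 44.20 kPa
P(gaseous products) = (2)/1 × 37.3 = 74.60 kPa
P_total at 46.6 °C = 44.20 + 74.60 = 118.8 kPa
Scaling to 546 °C: P = 118.8 × 819.15/319.75 = 304.3 kPa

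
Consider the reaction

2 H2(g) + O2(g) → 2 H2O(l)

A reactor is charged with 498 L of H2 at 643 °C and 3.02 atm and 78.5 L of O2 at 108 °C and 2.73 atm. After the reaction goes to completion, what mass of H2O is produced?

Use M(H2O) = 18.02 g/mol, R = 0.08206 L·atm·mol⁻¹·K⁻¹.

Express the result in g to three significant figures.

n(H2) = PV/RT = (3.02 × 498) / (0.08206 × 916.15) = 20.00 mol
n(O2) = PV/RT = (2.73 × 78.5) / (0.08206 × 381.15) = 6.852 mol
For 20.00 mol H2, stoichiometry requires (1/2) × 20.00 = 10.00 mol O2; 6.852 mol is available, so O2 is limiting.
n(H2O) = (2/1) × 6.852 = 13.70 mol
m(H2O) = 13.70 × 18.02 = 246.9 g

247 g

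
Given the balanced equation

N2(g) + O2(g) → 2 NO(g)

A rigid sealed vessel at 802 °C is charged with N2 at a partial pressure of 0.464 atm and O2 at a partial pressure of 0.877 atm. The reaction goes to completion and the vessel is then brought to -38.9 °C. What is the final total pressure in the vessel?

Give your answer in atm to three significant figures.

At constant V, partial pressures at 802 °C are proportional to moles, so apply stoichiometry directly to pressures.
P(O2) required for 0.464 atm of N2 = (1/1) × 0.464 = 0.4640 atm; available 0.877 atm, so N2 is limiting.
P(O2) remaining = 0.877 − (1/1) × 0.464 = 0.4130 atm
P(gaseous products) = (2)/1 × 0.464 = 0.9280 atm
P_total at 802 °C = 0.4130 + 0.9280 = 1.341 atm
Scaling to -38.9 °C: P = 1.341 × 234.25/1075.15 = 0.2922 atm

0.292 atm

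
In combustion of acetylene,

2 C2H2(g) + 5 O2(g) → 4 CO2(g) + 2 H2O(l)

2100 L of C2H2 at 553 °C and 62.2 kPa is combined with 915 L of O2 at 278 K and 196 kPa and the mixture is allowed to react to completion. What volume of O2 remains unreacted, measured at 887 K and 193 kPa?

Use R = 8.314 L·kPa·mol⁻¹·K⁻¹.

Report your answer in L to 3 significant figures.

1150 L

n(C2H2) = PV/RT = (62.2 × 2100) / (8.314 × 826.15) = 19.02 mol
n(O2) = PV/RT = (196 × 915) / (8.314 × 278) = 77.59 mol
For 19.02 mol C2H2, stoichiometry requires (5/2) × 19.02 = 47.55 mol O2; 77.59 mol is available, so C2H2 is limiting.
n(O2) consumed = (5/2) × 19.02 = 47.55 mol; remaining = 77.59 − 47.55 = 30.04 mol
V(O2) = nRT/P = 30.04 × 8.314 × 887 / 193 = 1148 L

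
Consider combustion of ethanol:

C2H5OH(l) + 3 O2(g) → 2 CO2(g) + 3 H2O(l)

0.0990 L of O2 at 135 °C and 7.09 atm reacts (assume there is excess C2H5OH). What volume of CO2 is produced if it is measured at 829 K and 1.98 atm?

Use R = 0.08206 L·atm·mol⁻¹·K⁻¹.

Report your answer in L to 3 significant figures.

0.480 L

n(O2) = PV/RT = (7.09 × 0.0990) / (0.08206 × 408.15) = 0.02096 mol
n(CO2) = (2/3) × 0.02096 = 0.01397 mol
V = nRT/P = 0.01397 × 0.08206 × 829 / 1.98 = 0.4800 L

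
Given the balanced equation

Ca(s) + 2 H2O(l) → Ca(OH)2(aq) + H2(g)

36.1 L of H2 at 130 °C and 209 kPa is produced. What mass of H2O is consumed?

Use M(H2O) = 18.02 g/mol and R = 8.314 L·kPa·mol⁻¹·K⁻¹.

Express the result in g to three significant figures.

81.1 g

n(H2) = PV/RT = (209 × 36.1) / (8.314 × 403.15) = 2.251 mol
n(H2O) = (2/1) × 2.251 = 4.502 mol
m(H2O) = 4.502 × 18.02 = 81.13 g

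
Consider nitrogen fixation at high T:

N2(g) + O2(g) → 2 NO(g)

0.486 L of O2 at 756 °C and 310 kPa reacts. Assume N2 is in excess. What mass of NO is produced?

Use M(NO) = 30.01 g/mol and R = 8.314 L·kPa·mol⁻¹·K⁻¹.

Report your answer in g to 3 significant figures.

n(O2) = PV/RT = (310 × 0.486) / (8.314 × 1029.15) = 0.01761 mol
n(NO) = (2/1) × 0.01761 = 0.03522 mol
m(NO) = 0.03522 × 30.01 = 1.057 g

1.06 g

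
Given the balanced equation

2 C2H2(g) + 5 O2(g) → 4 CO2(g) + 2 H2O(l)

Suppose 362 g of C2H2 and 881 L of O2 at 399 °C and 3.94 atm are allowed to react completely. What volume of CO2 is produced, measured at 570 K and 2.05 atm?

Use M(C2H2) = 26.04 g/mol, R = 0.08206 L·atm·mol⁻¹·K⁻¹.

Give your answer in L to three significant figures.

634 L

n(C2H2) = 362 / 26.04 = 13.90 mol
n(O2) = PV/RT = (3.94 × 881) / (0.08206 × 672.15) = 62.93 mol
For 13.90 mol C2H2, stoichiometry requires (5/2) × 13.90 = 34.75 mol O2; 62.93 mol is available, so C2H2 is limiting.
n(CO2) = (4/2) × 13.90 = 27.80 mol
V(CO2) = nRT/P = 27.80 × 0.08206 × 570 / 2.05 = 634.3 L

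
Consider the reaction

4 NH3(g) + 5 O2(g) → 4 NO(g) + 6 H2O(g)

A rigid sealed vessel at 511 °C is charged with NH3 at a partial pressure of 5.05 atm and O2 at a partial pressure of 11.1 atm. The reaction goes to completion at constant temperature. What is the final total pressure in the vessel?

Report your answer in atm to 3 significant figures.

17.4 atm

At constant V, partial pressures at 511 °C are proportional to moles, so apply stoichiometry directly to pressures.
P(O2) required for 5.05 atm of NH3 = (5/4) × 5.05 = 6.312 atm; available 11.1 atm, so NH3 is limiting.
P(O2) remaining = 11.1 − (5/4) × 5.05 = 4.787 atm
P(gaseous products) = (4+6)/4 × 5.05 = 12.62 atm
P_total at 511 °C = 4.787 + 12.62 = 17.41 atm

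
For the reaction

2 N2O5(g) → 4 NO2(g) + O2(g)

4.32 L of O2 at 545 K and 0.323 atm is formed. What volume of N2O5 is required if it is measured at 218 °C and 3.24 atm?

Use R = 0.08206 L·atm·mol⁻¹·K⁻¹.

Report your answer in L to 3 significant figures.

0.776 L

n(O2) = PV/RT = (0.323 × 4.32) / (0.08206 × 545) = 0.03120 mol
n(N2O5) = (2/1) × 0.03120 = 0.06240 mol
V = nRT/P = 0.06240 × 0.08206 × 491.15 / 3.24 = 0.7762 L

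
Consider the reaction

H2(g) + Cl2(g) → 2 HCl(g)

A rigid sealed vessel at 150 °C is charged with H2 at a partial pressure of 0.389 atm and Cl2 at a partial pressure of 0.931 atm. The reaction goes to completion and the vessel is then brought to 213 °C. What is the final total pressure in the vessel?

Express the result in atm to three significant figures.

1.52 atm

With V and T fixed, P_i ∝ n_i, so the mole ratios apply directly to partial pressures at 150 °C.
P(Cl2) required for 0.389 atm of H2 = (1/1) × 0.389 = 0.3890 atm; available 0.931 atm, so H2 is limiting.
P(Cl2) remaining = 0.931 − (1/1) × 0.389 = 0.5420 atm
P(gaseous products) = (2)/1 × 0.389 = 0.7780 atm
P_total at 150 °C = 0.5420 + 0.7780 = 1.320 atm
Scaling to 213 °C: P = 1.320 × 486.15/423.15 = 1.517 atm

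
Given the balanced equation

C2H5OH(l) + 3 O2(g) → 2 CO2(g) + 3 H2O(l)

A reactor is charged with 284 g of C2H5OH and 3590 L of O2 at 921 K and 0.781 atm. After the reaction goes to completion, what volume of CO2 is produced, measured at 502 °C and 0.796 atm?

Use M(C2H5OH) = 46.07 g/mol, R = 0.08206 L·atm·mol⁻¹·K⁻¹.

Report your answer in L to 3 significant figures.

985 L

n(C2H5OH) = 284 / 46.07 = 6.165 mol
n(O2) = PV/RT = (0.781 × 3590) / (0.08206 × 921) = 37.10 mol
For 6.165 mol C2H5OH, stoichiometry requires (3/1) × 6.165 = 18.50 mol O2; 37.10 mol is available, so C2H5OH is limiting.
n(CO2) = (2/1) × 6.165 = 12.33 mol
V(CO2) = nRT/P = 12.33 × 0.08206 × 775.15 / 0.796 = 985.3 L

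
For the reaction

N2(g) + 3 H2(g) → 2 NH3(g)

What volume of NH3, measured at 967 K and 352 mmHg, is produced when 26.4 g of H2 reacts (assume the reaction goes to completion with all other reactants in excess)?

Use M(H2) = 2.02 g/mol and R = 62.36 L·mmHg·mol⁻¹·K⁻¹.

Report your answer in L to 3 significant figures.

n(H2) = 26.40 / 2.02 = 13.07 mol
n(NH3) = (2/3) × 13.07 = 8.713 mol
V = nRT/P = 8.713 × 62.36 × 967 / 352 = 1493 L

1490 L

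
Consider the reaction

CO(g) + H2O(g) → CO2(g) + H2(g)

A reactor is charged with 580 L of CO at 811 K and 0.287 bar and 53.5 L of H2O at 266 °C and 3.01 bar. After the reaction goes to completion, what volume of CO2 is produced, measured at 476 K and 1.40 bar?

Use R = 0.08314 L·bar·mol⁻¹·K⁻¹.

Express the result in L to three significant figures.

69.8 L

n(CO) = PV/RT = (0.287 × 580) / (0.08314 × 811) = 2.469 mol
n(H2O) = PV/RT = (3.01 × 53.5) / (0.08314 × 539.15) = 3.593 mol
For 2.469 mol CO, stoichiometry requires (1/1) × 2.469 = 2.469 mol H2O; 3.593 mol is available, so CO is limiting.
n(CO2) = (1/1) × 2.469 = 2.469 mol
V(CO2) = nRT/P = 2.469 × 0.08314 × 476 / 1.40 = 69.79 L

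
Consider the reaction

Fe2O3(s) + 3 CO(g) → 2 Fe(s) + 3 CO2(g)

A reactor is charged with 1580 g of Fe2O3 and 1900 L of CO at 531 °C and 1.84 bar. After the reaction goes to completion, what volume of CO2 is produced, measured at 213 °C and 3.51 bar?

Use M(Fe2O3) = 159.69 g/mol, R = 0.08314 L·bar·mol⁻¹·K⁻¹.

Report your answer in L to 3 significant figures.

n(Fe2O3) = 1580 / 159.69 = 9.894 mol
n(CO) = PV/RT = (1.84 × 1900) / (0.08314 × 804.15) = 52.29 mol
For 9.894 mol Fe2O3, stoichiometry requires (3/1) × 9.894 = 29.68 mol CO; 52.29 mol is available, so Fe2O3 is limiting.
n(CO2) = (3/1) × 9.894 = 29.68 mol
V(CO2) = nRT/P = 29.68 × 0.08314 × 486.15 / 3.51 = 341.8 L

342 L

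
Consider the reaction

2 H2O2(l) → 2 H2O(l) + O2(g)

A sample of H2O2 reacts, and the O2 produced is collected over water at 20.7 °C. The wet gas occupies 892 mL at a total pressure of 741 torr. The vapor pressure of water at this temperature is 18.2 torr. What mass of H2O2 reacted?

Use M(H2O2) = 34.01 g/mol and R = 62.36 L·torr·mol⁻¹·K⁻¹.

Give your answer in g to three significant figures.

2.39 g

P(O2) = 741 − 18.2 = 722.8 torr
n(O2) = PV/RT = (722.8 × 0.8920) / (62.36 × 293.85) = 0.03518 mol
n(H2O2) = (2/1) × 0.03518 = 0.07036 mol
m(H2O2) = 0.07036 × 34.01 = 2.393 g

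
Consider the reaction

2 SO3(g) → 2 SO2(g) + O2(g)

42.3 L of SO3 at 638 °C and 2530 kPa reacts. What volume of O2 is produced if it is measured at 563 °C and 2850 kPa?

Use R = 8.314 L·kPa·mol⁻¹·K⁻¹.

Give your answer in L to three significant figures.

n(SO3) = PV/RT = (2530 × 42.3) / (8.314 × 911.15) = 14.13 mol
n(O2) = (1/2) × 14.13 = 7.065 mol
V = nRT/P = 7.065 × 8.314 × 836.15 / 2850 = 17.23 L

17.2 L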